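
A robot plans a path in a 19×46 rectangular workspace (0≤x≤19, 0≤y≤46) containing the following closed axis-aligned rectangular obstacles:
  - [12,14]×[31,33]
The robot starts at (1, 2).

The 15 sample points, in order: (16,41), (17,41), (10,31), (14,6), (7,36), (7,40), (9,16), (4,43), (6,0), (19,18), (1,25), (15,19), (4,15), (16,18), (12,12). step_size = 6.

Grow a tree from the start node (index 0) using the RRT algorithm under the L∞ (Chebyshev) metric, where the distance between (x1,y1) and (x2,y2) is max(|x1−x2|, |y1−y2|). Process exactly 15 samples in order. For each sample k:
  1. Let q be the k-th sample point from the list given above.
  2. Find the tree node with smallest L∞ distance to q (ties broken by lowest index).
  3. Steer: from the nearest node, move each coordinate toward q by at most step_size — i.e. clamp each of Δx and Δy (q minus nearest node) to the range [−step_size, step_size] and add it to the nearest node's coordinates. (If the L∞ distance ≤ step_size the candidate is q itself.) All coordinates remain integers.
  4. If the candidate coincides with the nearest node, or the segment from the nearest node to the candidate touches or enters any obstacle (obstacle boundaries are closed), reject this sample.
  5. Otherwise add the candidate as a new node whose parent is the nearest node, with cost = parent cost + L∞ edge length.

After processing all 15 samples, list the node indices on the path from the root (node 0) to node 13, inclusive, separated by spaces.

1. q=(16,41) nearest=0 d=39 new=(7,8) → add node 1 parent=0 cost=6
2. q=(17,41) nearest=1 d=33 new=(13,14) → add node 2 parent=1 cost=12
3. q=(10,31) nearest=2 d=17 new=(10,20) → add node 3 parent=2 cost=18
4. q=(14,6) nearest=1 d=7 new=(13,6) → add node 4 parent=1 cost=12
5. q=(7,36) nearest=3 d=16 new=(7,26) → add node 5 parent=3 cost=24
6. q=(7,40) nearest=5 d=14 new=(7,32) → add node 6 parent=5 cost=30
7. q=(9,16) nearest=2 d=4 new=(9,16) → add node 7 parent=2 cost=16
8. q=(4,43) nearest=6 d=11 new=(4,38) → add node 8 parent=6 cost=36
9. q=(6,0) nearest=0 d=5 new=(6,0) → add node 9 parent=0 cost=5
10. q=(19,18) nearest=2 d=6 new=(19,18) → add node 10 parent=2 cost=18
11. q=(1,25) nearest=5 d=6 new=(1,25) → add node 11 parent=5 cost=30
12. q=(15,19) nearest=10 d=4 new=(15,19) → add node 12 parent=10 cost=22
13. q=(4,15) nearest=7 d=5 new=(4,15) → add node 13 parent=7 cost=21
14. q=(16,18) nearest=12 d=1 new=(16,18) → add node 14 parent=12 cost=23
15. q=(12,12) nearest=2 d=2 new=(12,12) → add node 15 parent=2 cost=14

Path: 0 1 2 7 13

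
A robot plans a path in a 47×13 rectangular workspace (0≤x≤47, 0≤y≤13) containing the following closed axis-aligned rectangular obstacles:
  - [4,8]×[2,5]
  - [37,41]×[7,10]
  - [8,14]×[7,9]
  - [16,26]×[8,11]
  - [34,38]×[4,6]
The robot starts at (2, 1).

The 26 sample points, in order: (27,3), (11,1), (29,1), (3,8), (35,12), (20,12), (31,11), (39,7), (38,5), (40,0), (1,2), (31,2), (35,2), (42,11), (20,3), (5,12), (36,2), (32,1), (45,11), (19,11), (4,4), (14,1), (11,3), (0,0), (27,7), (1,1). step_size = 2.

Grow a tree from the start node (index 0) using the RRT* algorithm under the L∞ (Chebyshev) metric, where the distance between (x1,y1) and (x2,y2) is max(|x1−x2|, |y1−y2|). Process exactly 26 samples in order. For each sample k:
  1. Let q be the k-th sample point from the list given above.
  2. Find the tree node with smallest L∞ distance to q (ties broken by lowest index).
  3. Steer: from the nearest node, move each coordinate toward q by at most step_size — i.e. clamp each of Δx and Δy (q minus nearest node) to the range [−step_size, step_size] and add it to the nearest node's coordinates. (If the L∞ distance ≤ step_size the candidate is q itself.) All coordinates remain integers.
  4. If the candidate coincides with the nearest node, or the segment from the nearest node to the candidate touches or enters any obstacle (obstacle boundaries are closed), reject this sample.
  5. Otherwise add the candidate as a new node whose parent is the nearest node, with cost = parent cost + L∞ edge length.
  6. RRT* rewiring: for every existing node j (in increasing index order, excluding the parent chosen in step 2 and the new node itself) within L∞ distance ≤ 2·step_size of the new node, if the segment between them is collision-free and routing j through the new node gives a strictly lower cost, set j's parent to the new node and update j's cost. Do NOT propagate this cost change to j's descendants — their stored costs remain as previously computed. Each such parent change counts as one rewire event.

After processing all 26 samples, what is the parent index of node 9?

Parent of node 9: 8

1. q=(27,3) nearest=0 d=25 new=(4,3) → blocked by [4,8]×[2,5], reject
2. q=(11,1) nearest=0 d=9 new=(4,1) → add node 1 parent=0 cost=2
3. q=(29,1) nearest=1 d=25 new=(6,1) → add node 2 parent=1 cost=4
4. q=(3,8) nearest=0 d=7 new=(3,3) → add node 3 parent=0 cost=2
5. q=(35,12) nearest=2 d=29 new=(8,3) → blocked by [4,8]×[2,5], reject
6. q=(20,12) nearest=2 d=14 new=(8,3) → blocked by [4,8]×[2,5], reject
7. q=(31,11) nearest=2 d=25 new=(8,3) → blocked by [4,8]×[2,5], reject
8. q=(39,7) nearest=2 d=33 new=(8,3) → blocked by [4,8]×[2,5], reject
9. q=(38,5) nearest=2 d=32 new=(8,3) → blocked by [4,8]×[2,5], reject
10. q=(40,0) nearest=2 d=34 new=(8,0) → add node 4 parent=2 cost=6
11. q=(1,2) nearest=0 d=1 new=(1,2) → add node 5 parent=0 cost=1
12. q=(31,2) nearest=4 d=23 new=(10,2) → add node 6 parent=4 cost=8
13. q=(35,2) nearest=6 d=25 new=(12,2) → add node 7 parent=6 cost=10
14. q=(42,11) nearest=7 d=30 new=(14,4) → add node 8 parent=7 cost=12
15. q=(20,3) nearest=8 d=6 new=(16,3) → add node 9 parent=8 cost=14
16. q=(5,12) nearest=3 d=9 new=(5,5) → blocked by [4,8]×[2,5], reject
17. q=(36,2) nearest=9 d=20 new=(18,2) → add node 10 parent=9 cost=16
18. q=(32,1) nearest=10 d=14 new=(20,1) → add node 11 parent=10 cost=18
19. q=(45,11) nearest=11 d=25 new=(22,3) → add node 12 parent=11 cost=20
20. q=(19,11) nearest=8 d=7 new=(16,6) → add node 13 parent=8 cost=14
21. q=(4,4) nearest=3 d=1 new=(4,4) → blocked by [4,8]×[2,5], reject
22. q=(14,1) nearest=7 d=2 new=(14,1) → add node 14 parent=7 cost=12
23. q=(11,3) nearest=6 d=1 new=(11,3) → add node 15 parent=6 cost=9
24. q=(0,0) nearest=0 d=2 new=(0,0) → add node 16 parent=0 cost=2
25. q=(27,7) nearest=12 d=5 new=(24,5) → add node 17 parent=12 cost=22
26. q=(1,1) nearest=0 d=1 new=(1,1) → add node 18 parent=0 cost=1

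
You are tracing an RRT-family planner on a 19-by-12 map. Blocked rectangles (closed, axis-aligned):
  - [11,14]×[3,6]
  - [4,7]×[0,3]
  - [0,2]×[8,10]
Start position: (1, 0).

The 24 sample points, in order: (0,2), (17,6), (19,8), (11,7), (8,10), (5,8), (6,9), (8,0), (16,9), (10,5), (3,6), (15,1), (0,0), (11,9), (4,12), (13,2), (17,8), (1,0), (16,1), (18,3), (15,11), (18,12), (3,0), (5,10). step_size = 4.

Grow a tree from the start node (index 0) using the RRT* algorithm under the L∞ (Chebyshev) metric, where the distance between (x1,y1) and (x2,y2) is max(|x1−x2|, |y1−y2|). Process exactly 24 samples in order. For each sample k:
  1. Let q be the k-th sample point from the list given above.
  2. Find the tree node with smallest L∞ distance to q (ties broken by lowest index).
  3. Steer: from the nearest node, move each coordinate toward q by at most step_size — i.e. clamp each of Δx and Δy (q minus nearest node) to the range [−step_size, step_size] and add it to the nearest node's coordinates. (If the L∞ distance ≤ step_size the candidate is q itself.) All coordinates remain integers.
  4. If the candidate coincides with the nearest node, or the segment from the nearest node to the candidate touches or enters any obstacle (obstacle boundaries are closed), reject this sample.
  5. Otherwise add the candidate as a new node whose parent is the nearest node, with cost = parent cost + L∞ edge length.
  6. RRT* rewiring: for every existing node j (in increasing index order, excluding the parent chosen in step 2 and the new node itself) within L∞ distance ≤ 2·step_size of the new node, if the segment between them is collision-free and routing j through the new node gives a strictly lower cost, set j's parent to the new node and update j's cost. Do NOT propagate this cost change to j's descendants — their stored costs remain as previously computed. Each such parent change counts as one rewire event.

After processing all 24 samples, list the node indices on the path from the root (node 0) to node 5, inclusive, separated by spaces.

1. q=(0,2) nearest=0 d=2 new=(0,2) → add node 1 parent=0 cost=2
2. q=(17,6) nearest=0 d=16 new=(5,4) → blocked by [4,7]×[0,3], reject
3. q=(19,8) nearest=0 d=18 new=(5,4) → blocked by [4,7]×[0,3], reject
4. q=(11,7) nearest=0 d=10 new=(5,4) → blocked by [4,7]×[0,3], reject
5. q=(8,10) nearest=1 d=8 new=(4,6) → add node 2 parent=1 cost=6
6. q=(5,8) nearest=2 d=2 new=(5,8) → add node 3 parent=2 cost=8
7. q=(6,9) nearest=3 d=1 new=(6,9) → add node 4 parent=3 cost=9
8. q=(8,0) nearest=2 d=6 new=(8,2) → blocked by [4,7]×[0,3], reject
9. q=(16,9) nearest=4 d=10 new=(10,9) → add node 5 parent=4 cost=13
10. q=(10,5) nearest=4 d=4 new=(10,5) → add node 6 parent=4 cost=13
11. q=(3,6) nearest=2 d=1 new=(3,6) → add node 7 parent=2 cost=7
12. q=(15,1) nearest=6 d=5 new=(14,1) → blocked by [11,14]×[3,6], reject
13. q=(0,0) nearest=0 d=1 new=(0,0) → add node 8 parent=0 cost=1
14. q=(11,9) nearest=5 d=1 new=(11,9) → add node 9 parent=5 cost=14
15. q=(4,12) nearest=4 d=3 new=(4,12) → add node 10 parent=4 cost=12
16. q=(13,2) nearest=6 d=3 new=(13,2) → blocked by [11,14]×[3,6], reject
17. q=(17,8) nearest=9 d=6 new=(15,8) → add node 11 parent=9 cost=18
18. q=(1,0) nearest=0 d=0 → coincident, reject
19. q=(16,1) nearest=6 d=6 new=(14,1) → blocked by [11,14]×[3,6], reject
20. q=(18,3) nearest=11 d=5 new=(18,4) → add node 12 parent=11 cost=22
21. q=(15,11) nearest=11 d=3 new=(15,11) → add node 13 parent=11 cost=21
22. q=(18,12) nearest=13 d=3 new=(18,12) → add node 14 parent=13 cost=24
23. q=(3,0) nearest=0 d=2 new=(3,0) → add node 15 parent=0 cost=2
24. q=(5,10) nearest=4 d=1 new=(5,10) → add node 16 parent=4 cost=10

Path: 0 1 2 3 4 5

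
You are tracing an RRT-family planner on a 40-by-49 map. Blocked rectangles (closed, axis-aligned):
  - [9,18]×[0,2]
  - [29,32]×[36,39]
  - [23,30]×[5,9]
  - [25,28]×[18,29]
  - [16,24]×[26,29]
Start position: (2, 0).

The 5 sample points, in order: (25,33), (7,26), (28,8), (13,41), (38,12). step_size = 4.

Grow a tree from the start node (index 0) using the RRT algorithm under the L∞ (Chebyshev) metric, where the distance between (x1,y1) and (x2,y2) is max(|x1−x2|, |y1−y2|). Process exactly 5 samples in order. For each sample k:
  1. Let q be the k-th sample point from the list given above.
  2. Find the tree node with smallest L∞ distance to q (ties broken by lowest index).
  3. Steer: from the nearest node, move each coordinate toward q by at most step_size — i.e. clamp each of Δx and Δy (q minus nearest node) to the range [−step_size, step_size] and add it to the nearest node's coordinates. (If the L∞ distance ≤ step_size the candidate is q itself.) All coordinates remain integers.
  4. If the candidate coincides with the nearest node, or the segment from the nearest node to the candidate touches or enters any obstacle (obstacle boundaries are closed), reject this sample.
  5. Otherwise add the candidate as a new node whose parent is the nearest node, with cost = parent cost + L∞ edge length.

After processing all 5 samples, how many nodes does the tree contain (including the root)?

1. q=(25,33) nearest=0 d=33 new=(6,4) → add node 1 parent=0 cost=4
2. q=(7,26) nearest=1 d=22 new=(7,8) → add node 2 parent=1 cost=8
3. q=(28,8) nearest=2 d=21 new=(11,8) → add node 3 parent=2 cost=12
4. q=(13,41) nearest=2 d=33 new=(11,12) → add node 4 parent=2 cost=12
5. q=(38,12) nearest=3 d=27 new=(15,12) → add node 5 parent=3 cost=16

Node count: 6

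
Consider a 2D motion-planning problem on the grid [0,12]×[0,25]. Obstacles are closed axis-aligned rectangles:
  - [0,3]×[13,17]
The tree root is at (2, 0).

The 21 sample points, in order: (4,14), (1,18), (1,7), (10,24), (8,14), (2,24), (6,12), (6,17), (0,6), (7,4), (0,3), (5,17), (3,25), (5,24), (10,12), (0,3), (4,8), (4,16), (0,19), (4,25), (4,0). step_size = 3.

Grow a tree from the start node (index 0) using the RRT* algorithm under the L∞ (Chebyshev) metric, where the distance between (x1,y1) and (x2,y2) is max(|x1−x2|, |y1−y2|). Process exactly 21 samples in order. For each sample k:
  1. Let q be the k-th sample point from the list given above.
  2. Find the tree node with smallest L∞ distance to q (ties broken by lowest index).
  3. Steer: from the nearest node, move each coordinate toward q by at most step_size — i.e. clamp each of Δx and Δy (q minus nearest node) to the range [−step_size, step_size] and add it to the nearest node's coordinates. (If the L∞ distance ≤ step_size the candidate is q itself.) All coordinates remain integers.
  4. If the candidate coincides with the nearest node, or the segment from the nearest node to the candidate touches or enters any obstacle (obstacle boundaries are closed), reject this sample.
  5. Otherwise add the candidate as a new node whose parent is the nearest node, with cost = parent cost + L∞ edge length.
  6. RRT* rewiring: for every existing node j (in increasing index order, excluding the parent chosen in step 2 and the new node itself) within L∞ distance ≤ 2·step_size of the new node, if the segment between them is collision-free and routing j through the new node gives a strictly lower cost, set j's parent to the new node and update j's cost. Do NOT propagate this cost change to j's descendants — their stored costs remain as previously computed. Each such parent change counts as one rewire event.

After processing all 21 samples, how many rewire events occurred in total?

1. q=(4,14) nearest=0 d=14 new=(4,3) → add node 1 parent=0 cost=3
2. q=(1,18) nearest=1 d=15 new=(1,6) → add node 2 parent=1 cost=6
3. q=(1,7) nearest=2 d=1 new=(1,7) → add node 3 parent=2 cost=7
4. q=(10,24) nearest=3 d=17 new=(4,10) → add node 4 parent=3 cost=10
5. q=(8,14) nearest=4 d=4 new=(7,13) → add node 5 parent=4 cost=13
6. q=(2,24) nearest=5 d=11 new=(4,16) → add node 6 parent=5 cost=16
7. q=(6,12) nearest=5 d=1 new=(6,12) → add node 7 parent=5 cost=14
8. q=(6,17) nearest=6 d=2 new=(6,17) → add node 8 parent=6 cost=18
9. q=(0,6) nearest=2 d=1 new=(0,6) → add node 9 parent=2 cost=7; rewire 7→9 (13<14)
10. q=(7,4) nearest=1 d=3 new=(7,4) → add node 10 parent=1 cost=6
11. q=(0,3) nearest=0 d=3 new=(0,3) → add node 11 parent=0 cost=3; rewire 9→11 (6<7)
12. q=(5,17) nearest=6 d=1 new=(5,17) → add node 12 parent=6 cost=17
13. q=(3,25) nearest=8 d=8 new=(3,20) → add node 13 parent=8 cost=21
14. q=(5,24) nearest=13 d=4 new=(5,23) → add node 14 parent=13 cost=24
15. q=(10,12) nearest=5 d=3 new=(10,12) → add node 15 parent=5 cost=16
16. q=(0,3) nearest=11 d=0 → coincident, reject
17. q=(4,8) nearest=4 d=2 new=(4,8) → add node 16 parent=4 cost=12
18. q=(4,16) nearest=6 d=0 → coincident, reject
19. q=(0,19) nearest=13 d=3 new=(0,19) → add node 17 parent=13 cost=24
20. q=(4,25) nearest=14 d=2 new=(4,25) → add node 18 parent=14 cost=26
21. q=(4,0) nearest=0 d=2 new=(4,0) → add node 19 parent=0 cost=2

Rewire events: 2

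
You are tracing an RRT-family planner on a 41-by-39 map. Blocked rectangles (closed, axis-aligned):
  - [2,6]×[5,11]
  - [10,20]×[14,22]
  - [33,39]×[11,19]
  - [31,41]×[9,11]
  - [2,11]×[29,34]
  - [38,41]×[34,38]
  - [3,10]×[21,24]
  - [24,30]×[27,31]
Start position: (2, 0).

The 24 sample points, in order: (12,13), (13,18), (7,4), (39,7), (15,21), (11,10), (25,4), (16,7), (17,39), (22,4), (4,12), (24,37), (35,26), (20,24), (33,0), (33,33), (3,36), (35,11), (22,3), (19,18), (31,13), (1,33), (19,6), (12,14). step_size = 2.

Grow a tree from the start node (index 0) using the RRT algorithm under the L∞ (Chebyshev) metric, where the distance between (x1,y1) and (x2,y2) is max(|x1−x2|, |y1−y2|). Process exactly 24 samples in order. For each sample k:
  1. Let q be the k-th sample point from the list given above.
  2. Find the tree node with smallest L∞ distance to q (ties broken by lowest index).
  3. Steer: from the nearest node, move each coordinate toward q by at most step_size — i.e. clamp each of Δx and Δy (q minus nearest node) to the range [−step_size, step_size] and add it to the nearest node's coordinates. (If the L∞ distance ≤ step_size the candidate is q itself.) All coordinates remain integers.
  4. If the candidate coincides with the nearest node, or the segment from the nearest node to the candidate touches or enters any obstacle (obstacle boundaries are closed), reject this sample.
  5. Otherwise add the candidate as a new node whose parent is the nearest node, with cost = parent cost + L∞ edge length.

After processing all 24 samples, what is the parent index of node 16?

1. q=(12,13) nearest=0 d=13 new=(4,2) → add node 1 parent=0 cost=2
2. q=(13,18) nearest=1 d=16 new=(6,4) → add node 2 parent=1 cost=4
3. q=(7,4) nearest=2 d=1 new=(7,4) → add node 3 parent=2 cost=5
4. q=(39,7) nearest=3 d=32 new=(9,6) → add node 4 parent=3 cost=7
5. q=(15,21) nearest=4 d=15 new=(11,8) → add node 5 parent=4 cost=9
6. q=(11,10) nearest=5 d=2 new=(11,10) → add node 6 parent=5 cost=11
7. q=(25,4) nearest=5 d=14 new=(13,6) → add node 7 parent=5 cost=11
8. q=(16,7) nearest=7 d=3 new=(15,7) → add node 8 parent=7 cost=13
9. q=(17,39) nearest=6 d=29 new=(13,12) → add node 9 parent=6 cost=13
10. q=(22,4) nearest=8 d=7 new=(17,5) → add node 10 parent=8 cost=15
11. q=(4,12) nearest=4 d=6 new=(7,8) → add node 11 parent=4 cost=9
12. q=(24,37) nearest=9 d=25 new=(15,14) → blocked by [10,20]×[14,22], reject
13. q=(35,26) nearest=8 d=20 new=(17,9) → add node 12 parent=8 cost=15
14. q=(20,24) nearest=9 d=12 new=(15,14) → blocked by [10,20]×[14,22], reject
15. q=(33,0) nearest=10 d=16 new=(19,3) → add node 13 parent=10 cost=17
16. q=(33,33) nearest=9 d=21 new=(15,14) → blocked by [10,20]×[14,22], reject
17. q=(3,36) nearest=9 d=24 new=(11,14) → blocked by [10,20]×[14,22], reject
18. q=(35,11) nearest=13 d=16 new=(21,5) → add node 14 parent=13 cost=19
19. q=(22,3) nearest=14 d=2 new=(22,3) → add node 15 parent=14 cost=21
20. q=(19,18) nearest=9 d=6 new=(15,14) → blocked by [10,20]×[14,22], reject
21. q=(31,13) nearest=14 d=10 new=(23,7) → add node 16 parent=14 cost=21
22. q=(1,33) nearest=9 d=21 new=(11,14) → blocked by [10,20]×[14,22], reject
23. q=(19,6) nearest=10 d=2 new=(19,6) → add node 17 parent=10 cost=17
24. q=(12,14) nearest=9 d=2 new=(12,14) → blocked by [10,20]×[14,22], reject

Parent of node 16: 14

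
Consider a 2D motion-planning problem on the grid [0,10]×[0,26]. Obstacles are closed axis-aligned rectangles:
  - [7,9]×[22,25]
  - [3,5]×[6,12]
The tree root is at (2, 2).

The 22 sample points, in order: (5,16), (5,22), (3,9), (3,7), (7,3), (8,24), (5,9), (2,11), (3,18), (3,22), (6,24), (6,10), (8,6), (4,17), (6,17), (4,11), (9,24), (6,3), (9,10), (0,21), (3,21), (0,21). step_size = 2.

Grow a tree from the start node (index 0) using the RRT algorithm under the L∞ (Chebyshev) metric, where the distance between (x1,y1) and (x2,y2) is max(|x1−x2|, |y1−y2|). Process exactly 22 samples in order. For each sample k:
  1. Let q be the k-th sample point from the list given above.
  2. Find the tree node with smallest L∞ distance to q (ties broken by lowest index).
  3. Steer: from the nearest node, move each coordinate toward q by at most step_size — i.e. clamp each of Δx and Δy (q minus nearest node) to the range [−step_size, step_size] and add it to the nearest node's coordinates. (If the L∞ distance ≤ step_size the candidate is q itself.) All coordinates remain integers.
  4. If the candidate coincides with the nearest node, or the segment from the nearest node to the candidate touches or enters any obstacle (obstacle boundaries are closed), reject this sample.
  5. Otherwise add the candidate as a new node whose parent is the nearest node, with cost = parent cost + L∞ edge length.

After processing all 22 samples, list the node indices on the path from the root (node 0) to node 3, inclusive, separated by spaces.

Path: 0 1 3

1. q=(5,16) nearest=0 d=14 new=(4,4) → add node 1 parent=0 cost=2
2. q=(5,22) nearest=1 d=18 new=(5,6) → blocked by [3,5]×[6,12], reject
3. q=(3,9) nearest=1 d=5 new=(3,6) → blocked by [3,5]×[6,12], reject
4. q=(3,7) nearest=1 d=3 new=(3,6) → blocked by [3,5]×[6,12], reject
5. q=(7,3) nearest=1 d=3 new=(6,3) → add node 2 parent=1 cost=4
6. q=(8,24) nearest=1 d=20 new=(6,6) → add node 3 parent=1 cost=4
7. q=(5,9) nearest=3 d=3 new=(5,8) → blocked by [3,5]×[6,12], reject
8. q=(2,11) nearest=3 d=5 new=(4,8) → blocked by [3,5]×[6,12], reject
9. q=(3,18) nearest=3 d=12 new=(4,8) → blocked by [3,5]×[6,12], reject
10. q=(3,22) nearest=3 d=16 new=(4,8) → blocked by [3,5]×[6,12], reject
11. q=(6,24) nearest=3 d=18 new=(6,8) → add node 4 parent=3 cost=6
12. q=(6,10) nearest=4 d=2 new=(6,10) → add node 5 parent=4 cost=8
13. q=(8,6) nearest=3 d=2 new=(8,6) → add node 6 parent=3 cost=6
14. q=(4,17) nearest=5 d=7 new=(4,12) → blocked by [3,5]×[6,12], reject
15. q=(6,17) nearest=5 d=7 new=(6,12) → add node 7 parent=5 cost=10
16. q=(4,11) nearest=5 d=2 new=(4,11) → blocked by [3,5]×[6,12], reject
17. q=(9,24) nearest=7 d=12 new=(8,14) → add node 8 parent=7 cost=12
18. q=(6,3) nearest=2 d=0 → coincident, reject
19. q=(9,10) nearest=4 d=3 new=(8,10) → add node 9 parent=4 cost=8
20. q=(0,21) nearest=8 d=8 new=(6,16) → add node 10 parent=8 cost=14
21. q=(3,21) nearest=10 d=5 new=(4,18) → add node 11 parent=10 cost=16
22. q=(0,21) nearest=11 d=4 new=(2,20) → add node 12 parent=11 cost=18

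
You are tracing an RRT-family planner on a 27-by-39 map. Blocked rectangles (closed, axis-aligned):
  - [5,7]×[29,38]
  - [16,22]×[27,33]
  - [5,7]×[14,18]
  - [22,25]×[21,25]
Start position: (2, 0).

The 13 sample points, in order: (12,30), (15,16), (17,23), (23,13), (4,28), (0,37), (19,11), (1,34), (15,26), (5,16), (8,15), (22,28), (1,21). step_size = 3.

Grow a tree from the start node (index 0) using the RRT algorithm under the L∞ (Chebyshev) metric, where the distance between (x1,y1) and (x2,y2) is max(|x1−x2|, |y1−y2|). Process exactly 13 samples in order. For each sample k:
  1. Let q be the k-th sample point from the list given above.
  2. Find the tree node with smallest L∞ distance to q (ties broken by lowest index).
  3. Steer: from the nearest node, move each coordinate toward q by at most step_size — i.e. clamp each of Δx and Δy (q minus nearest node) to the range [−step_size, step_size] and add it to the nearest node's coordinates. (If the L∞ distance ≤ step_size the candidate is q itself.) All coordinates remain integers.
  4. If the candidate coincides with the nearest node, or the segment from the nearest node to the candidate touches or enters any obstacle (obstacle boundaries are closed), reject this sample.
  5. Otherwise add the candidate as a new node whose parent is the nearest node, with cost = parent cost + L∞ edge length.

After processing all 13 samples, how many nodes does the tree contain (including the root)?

1. q=(12,30) nearest=0 d=30 new=(5,3) → add node 1 parent=0 cost=3
2. q=(15,16) nearest=1 d=13 new=(8,6) → add node 2 parent=1 cost=6
3. q=(17,23) nearest=2 d=17 new=(11,9) → add node 3 parent=2 cost=9
4. q=(23,13) nearest=3 d=12 new=(14,12) → add node 4 parent=3 cost=12
5. q=(4,28) nearest=4 d=16 new=(11,15) → add node 5 parent=4 cost=15
6. q=(0,37) nearest=5 d=22 new=(8,18) → add node 6 parent=5 cost=18
7. q=(19,11) nearest=4 d=5 new=(17,11) → add node 7 parent=4 cost=15
8. q=(1,34) nearest=6 d=16 new=(5,21) → add node 8 parent=6 cost=21
9. q=(15,26) nearest=6 d=8 new=(11,21) → add node 9 parent=6 cost=21
10. q=(5,16) nearest=6 d=3 new=(5,16) → blocked by [5,7]×[14,18], reject
11. q=(8,15) nearest=5 d=3 new=(8,15) → add node 10 parent=5 cost=18
12. q=(22,28) nearest=9 d=11 new=(14,24) → add node 11 parent=9 cost=24
13. q=(1,21) nearest=8 d=4 new=(2,21) → add node 12 parent=8 cost=24

Node count: 13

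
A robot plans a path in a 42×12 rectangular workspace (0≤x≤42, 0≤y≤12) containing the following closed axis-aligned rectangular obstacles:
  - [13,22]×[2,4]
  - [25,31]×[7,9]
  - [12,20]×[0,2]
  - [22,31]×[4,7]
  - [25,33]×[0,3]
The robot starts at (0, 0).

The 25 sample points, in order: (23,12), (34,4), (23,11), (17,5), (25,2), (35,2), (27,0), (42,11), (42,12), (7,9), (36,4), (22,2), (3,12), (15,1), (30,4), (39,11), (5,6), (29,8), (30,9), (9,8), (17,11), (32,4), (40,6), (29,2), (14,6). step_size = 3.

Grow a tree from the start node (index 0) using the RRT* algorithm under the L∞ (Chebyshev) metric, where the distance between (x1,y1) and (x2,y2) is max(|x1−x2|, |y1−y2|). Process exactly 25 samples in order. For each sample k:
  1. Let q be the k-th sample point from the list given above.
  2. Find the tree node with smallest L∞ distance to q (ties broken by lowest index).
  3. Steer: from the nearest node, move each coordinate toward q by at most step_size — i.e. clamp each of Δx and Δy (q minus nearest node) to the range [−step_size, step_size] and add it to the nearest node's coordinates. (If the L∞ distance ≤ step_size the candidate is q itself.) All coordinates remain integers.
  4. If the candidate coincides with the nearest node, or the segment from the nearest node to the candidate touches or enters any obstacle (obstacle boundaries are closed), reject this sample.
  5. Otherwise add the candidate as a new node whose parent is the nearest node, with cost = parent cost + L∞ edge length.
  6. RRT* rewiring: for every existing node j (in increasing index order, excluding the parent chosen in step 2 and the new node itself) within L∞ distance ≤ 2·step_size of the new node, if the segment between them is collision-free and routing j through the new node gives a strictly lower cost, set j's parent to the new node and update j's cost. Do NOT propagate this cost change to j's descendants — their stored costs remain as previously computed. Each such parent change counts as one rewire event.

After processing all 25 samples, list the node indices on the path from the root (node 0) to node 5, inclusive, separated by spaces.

1. q=(23,12) nearest=0 d=23 new=(3,3) → add node 1 parent=0 cost=3
2. q=(34,4) nearest=1 d=31 new=(6,4) → add node 2 parent=1 cost=6
3. q=(23,11) nearest=2 d=17 new=(9,7) → add node 3 parent=2 cost=9
4. q=(17,5) nearest=3 d=8 new=(12,5) → add node 4 parent=3 cost=12
5. q=(25,2) nearest=4 d=13 new=(15,2) → blocked by [13,22]×[2,4], reject
6. q=(35,2) nearest=4 d=23 new=(15,2) → blocked by [13,22]×[2,4], reject
7. q=(27,0) nearest=4 d=15 new=(15,2) → blocked by [13,22]×[2,4], reject
8. q=(42,11) nearest=4 d=30 new=(15,8) → add node 5 parent=4 cost=15
9. q=(42,12) nearest=5 d=27 new=(18,11) → add node 6 parent=5 cost=18
10. q=(7,9) nearest=3 d=2 new=(7,9) → add node 7 parent=3 cost=11
11. q=(36,4) nearest=6 d=18 new=(21,8) → add node 8 parent=6 cost=21
12. q=(22,2) nearest=8 d=6 new=(22,5) → blocked by [22,31]×[4,7], reject
13. q=(3,12) nearest=7 d=4 new=(4,12) → add node 9 parent=7 cost=14
14. q=(15,1) nearest=4 d=4 new=(15,2) → blocked by [13,22]×[2,4], reject
15. q=(30,4) nearest=8 d=9 new=(24,5) → blocked by [22,31]×[4,7], reject
16. q=(39,11) nearest=8 d=18 new=(24,11) → add node 10 parent=8 cost=24
17. q=(5,6) nearest=2 d=2 new=(5,6) → add node 11 parent=2 cost=8
18. q=(29,8) nearest=10 d=5 new=(27,8) → blocked by [25,31]×[7,9], reject
19. q=(30,9) nearest=10 d=6 new=(27,9) → blocked by [25,31]×[7,9], reject
20. q=(9,8) nearest=3 d=1 new=(9,8) → add node 12 parent=3 cost=10
21. q=(17,11) nearest=6 d=1 new=(17,11) → add node 13 parent=6 cost=19
22. q=(32,4) nearest=10 d=8 new=(27,8) → blocked by [25,31]×[7,9], reject
23. q=(40,6) nearest=10 d=16 new=(27,8) → blocked by [25,31]×[7,9], reject
24. q=(29,2) nearest=8 d=8 new=(24,5) → blocked by [22,31]×[4,7], reject
25. q=(14,6) nearest=4 d=2 new=(14,6) → add node 14 parent=4 cost=14

Path: 0 1 2 3 4 5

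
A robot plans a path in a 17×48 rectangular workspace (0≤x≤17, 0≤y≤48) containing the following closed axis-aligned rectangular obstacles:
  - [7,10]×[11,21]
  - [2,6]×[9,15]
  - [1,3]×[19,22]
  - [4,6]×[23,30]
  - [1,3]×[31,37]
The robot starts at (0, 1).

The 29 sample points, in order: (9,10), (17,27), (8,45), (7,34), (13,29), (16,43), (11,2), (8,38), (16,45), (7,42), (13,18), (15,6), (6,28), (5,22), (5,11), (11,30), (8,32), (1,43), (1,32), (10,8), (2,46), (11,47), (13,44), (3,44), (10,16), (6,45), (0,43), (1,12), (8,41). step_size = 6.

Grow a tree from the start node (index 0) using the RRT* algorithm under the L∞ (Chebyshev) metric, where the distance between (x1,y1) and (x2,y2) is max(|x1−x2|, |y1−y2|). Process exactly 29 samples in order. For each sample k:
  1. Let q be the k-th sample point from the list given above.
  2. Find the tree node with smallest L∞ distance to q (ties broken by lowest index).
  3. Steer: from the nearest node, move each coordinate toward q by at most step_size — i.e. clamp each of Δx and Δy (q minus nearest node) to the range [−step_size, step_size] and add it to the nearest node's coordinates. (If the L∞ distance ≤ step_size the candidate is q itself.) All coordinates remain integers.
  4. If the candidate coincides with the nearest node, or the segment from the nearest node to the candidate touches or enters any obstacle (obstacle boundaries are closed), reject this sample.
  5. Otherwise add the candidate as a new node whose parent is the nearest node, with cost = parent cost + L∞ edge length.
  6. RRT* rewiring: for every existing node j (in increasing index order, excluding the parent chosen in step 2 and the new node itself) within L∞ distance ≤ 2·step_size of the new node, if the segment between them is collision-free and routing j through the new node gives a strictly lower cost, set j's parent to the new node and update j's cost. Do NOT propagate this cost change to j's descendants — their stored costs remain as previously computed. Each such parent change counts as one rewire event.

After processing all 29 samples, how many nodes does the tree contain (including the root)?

1. q=(9,10) nearest=0 d=9 new=(6,7) → add node 1 parent=0 cost=6
2. q=(17,27) nearest=1 d=20 new=(12,13) → blocked by [7,10]×[11,21], reject
3. q=(8,45) nearest=1 d=38 new=(8,13) → blocked by [7,10]×[11,21], reject
4. q=(7,34) nearest=1 d=27 new=(7,13) → blocked by [7,10]×[11,21], reject
5. q=(13,29) nearest=1 d=22 new=(12,13) → blocked by [7,10]×[11,21], reject
6. q=(16,43) nearest=1 d=36 new=(12,13) → blocked by [7,10]×[11,21], reject
7. q=(11,2) nearest=1 d=5 new=(11,2) → add node 2 parent=1 cost=11
8. q=(8,38) nearest=1 d=31 new=(8,13) → blocked by [7,10]×[11,21], reject
9. q=(16,45) nearest=1 d=38 new=(12,13) → blocked by [7,10]×[11,21], reject
10. q=(7,42) nearest=1 d=35 new=(7,13) → blocked by [7,10]×[11,21], reject
11. q=(13,18) nearest=1 d=11 new=(12,13) → blocked by [7,10]×[11,21], reject
12. q=(15,6) nearest=2 d=4 new=(15,6) → add node 3 parent=2 cost=15
13. q=(6,28) nearest=1 d=21 new=(6,13) → blocked by [2,6]×[9,15], reject
14. q=(5,22) nearest=1 d=15 new=(5,13) → blocked by [2,6]×[9,15], reject
15. q=(5,11) nearest=1 d=4 new=(5,11) → blocked by [2,6]×[9,15], reject
16. q=(11,30) nearest=1 d=23 new=(11,13) → blocked by [7,10]×[11,21], reject
17. q=(8,32) nearest=1 d=25 new=(8,13) → blocked by [7,10]×[11,21], reject
18. q=(1,43) nearest=1 d=36 new=(1,13) → blocked by [2,6]×[9,15], reject
19. q=(1,32) nearest=1 d=25 new=(1,13) → blocked by [2,6]×[9,15], reject
20. q=(10,8) nearest=1 d=4 new=(10,8) → add node 4 parent=1 cost=10
21. q=(2,46) nearest=4 d=38 new=(4,14) → blocked by [7,10]×[11,21], reject
22. q=(11,47) nearest=4 d=39 new=(11,14) → add node 5 parent=4 cost=16
23. q=(13,44) nearest=5 d=30 new=(13,20) → add node 6 parent=5 cost=22
24. q=(3,44) nearest=6 d=24 new=(7,26) → add node 7 parent=6 cost=28
25. q=(10,16) nearest=5 d=2 new=(10,16) → blocked by [7,10]×[11,21], reject
26. q=(6,45) nearest=7 d=19 new=(6,32) → add node 8 parent=7 cost=34
27. q=(0,43) nearest=8 d=11 new=(0,38) → blocked by [1,3]×[31,37], reject
28. q=(1,12) nearest=1 d=5 new=(1,12) → blocked by [2,6]×[9,15], reject
29. q=(8,41) nearest=8 d=9 new=(8,38) → add node 9 parent=8 cost=40

Node count: 10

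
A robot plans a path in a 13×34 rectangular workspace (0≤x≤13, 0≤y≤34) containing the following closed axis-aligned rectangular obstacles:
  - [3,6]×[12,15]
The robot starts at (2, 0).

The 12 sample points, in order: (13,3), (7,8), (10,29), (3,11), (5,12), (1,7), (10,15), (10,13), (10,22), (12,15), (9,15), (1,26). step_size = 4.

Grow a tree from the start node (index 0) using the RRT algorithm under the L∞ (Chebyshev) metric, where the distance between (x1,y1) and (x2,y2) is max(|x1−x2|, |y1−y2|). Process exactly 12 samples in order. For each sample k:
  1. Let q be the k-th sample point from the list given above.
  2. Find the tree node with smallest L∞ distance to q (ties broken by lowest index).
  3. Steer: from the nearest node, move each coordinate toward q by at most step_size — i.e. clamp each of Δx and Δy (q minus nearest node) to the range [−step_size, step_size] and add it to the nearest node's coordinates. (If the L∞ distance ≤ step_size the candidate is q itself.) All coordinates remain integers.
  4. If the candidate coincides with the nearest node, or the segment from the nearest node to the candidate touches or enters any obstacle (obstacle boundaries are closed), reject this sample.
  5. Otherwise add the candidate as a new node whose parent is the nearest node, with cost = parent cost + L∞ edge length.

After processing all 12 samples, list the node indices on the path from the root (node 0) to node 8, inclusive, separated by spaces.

1. q=(13,3) nearest=0 d=11 new=(6,3) → add node 1 parent=0 cost=4
2. q=(7,8) nearest=1 d=5 new=(7,7) → add node 2 parent=1 cost=8
3. q=(10,29) nearest=2 d=22 new=(10,11) → add node 3 parent=2 cost=12
4. q=(3,11) nearest=2 d=4 new=(3,11) → add node 4 parent=2 cost=12
5. q=(5,12) nearest=4 d=2 new=(5,12) → blocked by [3,6]×[12,15], reject
6. q=(1,7) nearest=4 d=4 new=(1,7) → add node 5 parent=4 cost=16
7. q=(10,15) nearest=3 d=4 new=(10,15) → add node 6 parent=3 cost=16
8. q=(10,13) nearest=3 d=2 new=(10,13) → add node 7 parent=3 cost=14
9. q=(10,22) nearest=6 d=7 new=(10,19) → add node 8 parent=6 cost=20
10. q=(12,15) nearest=6 d=2 new=(12,15) → add node 9 parent=6 cost=18
11. q=(9,15) nearest=6 d=1 new=(9,15) → add node 10 parent=6 cost=17
12. q=(1,26) nearest=8 d=9 new=(6,23) → add node 11 parent=8 cost=24

Path: 0 1 2 3 6 8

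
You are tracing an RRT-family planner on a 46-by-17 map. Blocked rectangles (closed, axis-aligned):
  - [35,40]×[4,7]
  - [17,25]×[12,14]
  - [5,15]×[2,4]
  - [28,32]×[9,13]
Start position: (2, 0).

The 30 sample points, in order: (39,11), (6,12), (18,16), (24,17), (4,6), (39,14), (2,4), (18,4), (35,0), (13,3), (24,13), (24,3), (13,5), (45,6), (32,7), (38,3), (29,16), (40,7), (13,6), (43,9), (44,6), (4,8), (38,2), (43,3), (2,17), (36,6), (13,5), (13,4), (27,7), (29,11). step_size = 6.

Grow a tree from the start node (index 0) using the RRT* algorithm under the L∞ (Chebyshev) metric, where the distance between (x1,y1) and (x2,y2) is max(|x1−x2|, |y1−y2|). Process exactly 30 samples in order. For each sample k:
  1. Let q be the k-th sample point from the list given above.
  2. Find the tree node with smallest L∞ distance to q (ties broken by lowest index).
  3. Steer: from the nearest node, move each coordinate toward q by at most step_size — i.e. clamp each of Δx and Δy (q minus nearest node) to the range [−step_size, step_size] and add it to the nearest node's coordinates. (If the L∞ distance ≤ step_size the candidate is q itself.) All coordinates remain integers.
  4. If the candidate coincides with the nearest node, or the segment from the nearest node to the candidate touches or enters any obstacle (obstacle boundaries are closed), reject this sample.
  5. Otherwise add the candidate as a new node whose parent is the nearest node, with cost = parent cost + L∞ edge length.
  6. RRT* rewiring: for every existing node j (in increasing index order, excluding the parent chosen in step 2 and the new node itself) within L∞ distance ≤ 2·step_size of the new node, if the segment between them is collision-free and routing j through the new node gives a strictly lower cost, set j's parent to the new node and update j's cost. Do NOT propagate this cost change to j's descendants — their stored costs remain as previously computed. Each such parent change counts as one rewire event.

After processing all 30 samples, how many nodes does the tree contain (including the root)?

Node count: 18

1. q=(39,11) nearest=0 d=37 new=(8,6) → blocked by [5,15]×[2,4], reject
2. q=(6,12) nearest=0 d=12 new=(6,6) → add node 1 parent=0 cost=6
3. q=(18,16) nearest=1 d=12 new=(12,12) → add node 2 parent=1 cost=12
4. q=(24,17) nearest=2 d=12 new=(18,17) → add node 3 parent=2 cost=18
5. q=(4,6) nearest=1 d=2 new=(4,6) → add node 4 parent=1 cost=8
6. q=(39,14) nearest=3 d=21 new=(24,14) → blocked by [17,25]×[12,14], reject
7. q=(2,4) nearest=4 d=2 new=(2,4) → add node 5 parent=4 cost=10
8. q=(18,4) nearest=2 d=8 new=(18,6) → add node 6 parent=2 cost=18
9. q=(35,0) nearest=3 d=17 new=(24,11) → blocked by [17,25]×[12,14], reject
10. q=(13,3) nearest=6 d=5 new=(13,3) → blocked by [5,15]×[2,4], reject
11. q=(24,13) nearest=3 d=6 new=(24,13) → blocked by [17,25]×[12,14], reject
12. q=(24,3) nearest=6 d=6 new=(24,3) → add node 7 parent=6 cost=24
13. q=(13,5) nearest=6 d=5 new=(13,5) → add node 8 parent=6 cost=23
14. q=(45,6) nearest=7 d=21 new=(30,6) → add node 9 parent=7 cost=30
15. q=(32,7) nearest=9 d=2 new=(32,7) → add node 10 parent=9 cost=32
16. q=(38,3) nearest=10 d=6 new=(38,3) → blocked by [35,40]×[4,7], reject
17. q=(29,16) nearest=10 d=9 new=(29,13) → blocked by [28,32]×[9,13], reject
18. q=(40,7) nearest=10 d=8 new=(38,7) → blocked by [35,40]×[4,7], reject
19. q=(13,6) nearest=8 d=1 new=(13,6) → add node 11 parent=8 cost=24
20. q=(43,9) nearest=10 d=11 new=(38,9) → add node 12 parent=10 cost=38
21. q=(44,6) nearest=12 d=6 new=(44,6) → add node 13 parent=12 cost=44
22. q=(4,8) nearest=1 d=2 new=(4,8) → add node 14 parent=1 cost=8; rewire 8→14 (17<23); rewire 11→14 (17<24)
23. q=(38,2) nearest=10 d=6 new=(38,2) → blocked by [35,40]×[4,7], reject
24. q=(43,3) nearest=13 d=3 new=(43,3) → add node 15 parent=13 cost=47
25. q=(2,17) nearest=14 d=9 new=(2,14) → add node 16 parent=14 cost=14
26. q=(36,6) nearest=12 d=3 new=(36,6) → blocked by [35,40]×[4,7], reject
27. q=(13,5) nearest=8 d=0 → coincident, reject
28. q=(13,4) nearest=8 d=1 new=(13,4) → blocked by [5,15]×[2,4], reject
29. q=(27,7) nearest=9 d=3 new=(27,7) → add node 17 parent=9 cost=33
30. q=(29,11) nearest=10 d=4 new=(29,11) → blocked by [28,32]×[9,13], reject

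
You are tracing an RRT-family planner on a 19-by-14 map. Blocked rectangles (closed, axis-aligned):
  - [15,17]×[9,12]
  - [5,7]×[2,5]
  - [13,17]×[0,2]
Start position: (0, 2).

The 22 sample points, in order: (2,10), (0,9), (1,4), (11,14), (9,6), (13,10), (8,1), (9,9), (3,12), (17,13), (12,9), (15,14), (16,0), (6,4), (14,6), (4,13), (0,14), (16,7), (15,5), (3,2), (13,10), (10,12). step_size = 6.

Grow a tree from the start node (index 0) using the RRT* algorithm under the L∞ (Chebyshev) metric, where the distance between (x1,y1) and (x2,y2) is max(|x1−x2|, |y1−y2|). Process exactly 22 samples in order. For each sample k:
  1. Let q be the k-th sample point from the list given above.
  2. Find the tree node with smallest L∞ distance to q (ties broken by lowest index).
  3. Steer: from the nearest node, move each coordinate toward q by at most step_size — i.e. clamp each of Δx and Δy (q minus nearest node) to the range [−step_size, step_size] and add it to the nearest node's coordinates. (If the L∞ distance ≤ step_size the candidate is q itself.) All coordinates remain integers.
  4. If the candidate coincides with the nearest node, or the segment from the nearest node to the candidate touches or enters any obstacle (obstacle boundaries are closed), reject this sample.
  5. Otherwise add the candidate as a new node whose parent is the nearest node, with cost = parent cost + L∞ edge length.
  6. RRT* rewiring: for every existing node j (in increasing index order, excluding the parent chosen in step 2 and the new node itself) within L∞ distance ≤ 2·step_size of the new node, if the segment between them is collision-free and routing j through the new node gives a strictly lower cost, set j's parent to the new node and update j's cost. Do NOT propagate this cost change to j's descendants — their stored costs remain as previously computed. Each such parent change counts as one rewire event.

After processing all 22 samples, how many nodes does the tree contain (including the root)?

Node count: 19

1. q=(2,10) nearest=0 d=8 new=(2,8) → add node 1 parent=0 cost=6
2. q=(0,9) nearest=1 d=2 new=(0,9) → add node 2 parent=1 cost=8
3. q=(1,4) nearest=0 d=2 new=(1,4) → add node 3 parent=0 cost=2; rewire 2→3 (7<8)
4. q=(11,14) nearest=1 d=9 new=(8,14) → add node 4 parent=1 cost=12
5. q=(9,6) nearest=1 d=7 new=(8,6) → add node 5 parent=1 cost=12
6. q=(13,10) nearest=4 d=5 new=(13,10) → add node 6 parent=4 cost=17
7. q=(8,1) nearest=5 d=5 new=(8,1) → add node 7 parent=5 cost=17
8. q=(9,9) nearest=5 d=3 new=(9,9) → add node 8 parent=5 cost=15
9. q=(3,12) nearest=2 d=3 new=(3,12) → add node 9 parent=2 cost=10
10. q=(17,13) nearest=6 d=4 new=(17,13) → blocked by [15,17]×[9,12], reject
11. q=(12,9) nearest=6 d=1 new=(12,9) → add node 10 parent=6 cost=18
12. q=(15,14) nearest=6 d=4 new=(15,14) → add node 11 parent=6 cost=21
13. q=(16,0) nearest=5 d=8 new=(14,0) → blocked by [13,17]×[0,2], reject
14. q=(6,4) nearest=5 d=2 new=(6,4) → blocked by [5,7]×[2,5], reject
15. q=(14,6) nearest=10 d=3 new=(14,6) → add node 12 parent=10 cost=21
16. q=(4,13) nearest=9 d=1 new=(4,13) → add node 13 parent=9 cost=11
17. q=(0,14) nearest=9 d=3 new=(0,14) → add node 14 parent=9 cost=13
18. q=(16,7) nearest=12 d=2 new=(16,7) → add node 15 parent=12 cost=23
19. q=(15,5) nearest=12 d=1 new=(15,5) → add node 16 parent=12 cost=22
20. q=(3,2) nearest=3 d=2 new=(3,2) → add node 17 parent=3 cost=4; rewire 7→17 (9<17)
21. q=(13,10) nearest=6 d=0 → coincident, reject
22. q=(10,12) nearest=4 d=2 new=(10,12) → add node 18 parent=4 cost=14; rewire 10→18 (17<18); rewire 11→18 (19<21); rewire 12→18 (20<21); rewire 15→18 (20<23); rewire 16→18 (21<22)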